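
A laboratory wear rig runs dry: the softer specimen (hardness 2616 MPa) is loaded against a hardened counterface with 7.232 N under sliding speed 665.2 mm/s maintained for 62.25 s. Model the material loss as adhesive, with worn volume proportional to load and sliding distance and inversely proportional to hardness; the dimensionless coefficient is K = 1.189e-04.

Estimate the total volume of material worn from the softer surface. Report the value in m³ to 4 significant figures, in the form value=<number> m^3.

value=1.361e-11 m^3

Intermediate values appear rounded. The computation maintains exact precision; rounded just once: four significant digits.
Convert: Sliding speed v = 665.2 mm/s = 0.6652 m/s. Distance covered L = v·t = 0.6652 m/s × 62.25 s = 41.41 m.
Convert: Hardness H = 2616 MPa = 2.616e+09 Pa.
In SI base units: W = 7.232 N, H = 2.616e+09 Pa, K = 1.189e-04.
The Archard volume V = K·W·L/H = 1.189e-04 · 7.232 · 41.41 / 2.616e+09 = 1.361e-11 m³.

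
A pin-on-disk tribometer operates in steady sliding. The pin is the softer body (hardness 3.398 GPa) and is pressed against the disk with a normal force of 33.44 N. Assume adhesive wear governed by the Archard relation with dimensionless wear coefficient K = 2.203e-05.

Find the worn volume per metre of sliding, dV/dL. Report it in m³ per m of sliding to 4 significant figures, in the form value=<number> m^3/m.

value=2.168e-13 m^3/m

The computation maintains full precision, and the intermediates appear rounded, and one final rounding, at 4 significant digits.
Hardness H = 3.398 GPa = 3.398e+09 Pa.
Expressed in SI base units: W = 33.44 N, H = 3.398e+09 Pa, K = 2.203e-05.
The wear rate dV/dL = K·W/H (independent of L): 2.203e-05 · 33.44 / 3.398e+09 = 2.168e-13 m³/m.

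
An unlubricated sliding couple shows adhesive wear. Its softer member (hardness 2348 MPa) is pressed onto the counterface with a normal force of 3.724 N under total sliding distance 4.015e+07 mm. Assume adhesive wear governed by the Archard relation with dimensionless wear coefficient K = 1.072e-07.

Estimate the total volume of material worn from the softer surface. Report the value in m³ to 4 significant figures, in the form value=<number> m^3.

value=6.826e-12 m^3

Intermediate values appear rounded. The algebra keeps exact precision, and a lone final rounding to four significant figures.
Convert: Sliding distance L = 4.015e+07 mm = 4.015e+04 m.
Convert: Hardness H = 2348 MPa = 2.348e+09 Pa.
Working in SI base units: W = 3.724 N, H = 2.348e+09 Pa, K = 1.072e-07.
Wear volume V = K·W·L/H = 1.072e-07 · 3.724 · 4.015e+04 / 2.348e+09 = 6.826e-12 m³.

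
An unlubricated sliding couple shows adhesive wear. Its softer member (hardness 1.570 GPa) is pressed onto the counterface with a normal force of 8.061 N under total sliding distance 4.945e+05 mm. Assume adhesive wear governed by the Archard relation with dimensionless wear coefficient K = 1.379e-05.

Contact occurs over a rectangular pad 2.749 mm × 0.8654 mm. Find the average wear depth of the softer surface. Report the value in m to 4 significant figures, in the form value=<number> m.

value=1.472e-05 m

The intermediates are displayed rounded — the computation holds exact precision — rounded just once, at four significant digits.
The distance L = 4.945e+05 mm = 494.5 m.
Hardness H = 1.570 GPa = 1.570e+09 Pa.
Pad sides 2.749 mm × 0.8654 mm = 2.749e-03 m × 8.654e-04 m. Contact area A = 2.749e-03 m × 8.654e-04 m = 2.379e-06 m².
Working in SI base units: W = 8.061 N, H = 1.570e+09 Pa, K = 1.379e-05.
Apply Archard: V = K·W·L/H = 1.379e-05 · 8.061 · 494.5 / 1.570e+09 = 3.501e-11 m³.
Average depth h = V/A = 3.501e-11 / 2.379e-06 = 1.472e-05 m.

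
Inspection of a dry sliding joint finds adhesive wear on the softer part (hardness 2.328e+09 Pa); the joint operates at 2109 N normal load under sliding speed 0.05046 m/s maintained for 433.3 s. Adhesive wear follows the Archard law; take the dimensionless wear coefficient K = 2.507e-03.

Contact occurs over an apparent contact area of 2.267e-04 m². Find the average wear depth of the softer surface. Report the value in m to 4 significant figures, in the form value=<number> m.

value=2.190e-04 m

Each operation holds full precision, and intermediate values are printed rounded; one last rounding, at four significant figures.
Convert: Distance L = v·t = 0.05046 m/s × 433.3 s = 21.86 m.
SI base units throughout: W = 2109 N, H = 2.328e+09 Pa, K = 2.507e-03.
Wear volume V = K·W·L/H = 2.507e-03 · 2109 · 21.86 / 2.328e+09 = 4.966e-08 m³.
Wear depth h = V/A = 4.966e-08 / 2.267e-04 = 2.190e-04 m.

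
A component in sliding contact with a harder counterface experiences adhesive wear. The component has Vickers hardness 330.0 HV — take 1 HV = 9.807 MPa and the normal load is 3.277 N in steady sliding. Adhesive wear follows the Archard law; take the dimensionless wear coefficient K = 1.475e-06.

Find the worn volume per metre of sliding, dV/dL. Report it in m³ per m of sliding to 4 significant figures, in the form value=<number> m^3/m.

The computation maintains full precision — the intermediates appear rounded — rounded just once to four significant digits.
Convert: Hardness H = 330.0 HV × 9.807 MPa/HV = 3236 MPa = 3.236e+09 Pa.
Collected in SI base units: W = 3.277 N, H = 3.236e+09 Pa, K = 1.475e-06.
Volumetric rate dV/dL = K·W/H, so: 1.475e-06 · 3.277 / 3.236e+09 = 1.494e-15 m³/m.

value=1.494e-15 m^3/m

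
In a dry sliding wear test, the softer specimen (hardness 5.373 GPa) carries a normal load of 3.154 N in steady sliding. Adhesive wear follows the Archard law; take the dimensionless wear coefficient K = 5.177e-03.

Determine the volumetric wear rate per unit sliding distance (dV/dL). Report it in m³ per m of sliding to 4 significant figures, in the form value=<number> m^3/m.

All arithmetic maintains full precision — the intermediates appear rounded, and rounded once at the end, at 4 significant figures.
Hardness H = 5.373 GPa = 5.373e+09 Pa.
Collected in SI base units: W = 3.154 N, H = 5.373e+09 Pa, K = 5.177e-03.
Wear rate dV/dL = K·W/H — distance-free: 5.177e-03 · 3.154 / 5.373e+09 = 3.039e-12 m³/m.

value=3.039e-12 m^3/m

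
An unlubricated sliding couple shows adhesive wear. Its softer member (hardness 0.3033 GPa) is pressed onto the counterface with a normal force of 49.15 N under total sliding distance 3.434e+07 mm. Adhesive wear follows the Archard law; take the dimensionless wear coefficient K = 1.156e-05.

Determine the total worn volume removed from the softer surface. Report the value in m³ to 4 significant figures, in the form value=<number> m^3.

value=6.433e-08 m^3

All working math keeps exact precision — intermediate values are displayed rounded — one final rounding, at four significant figures.
Sliding distance L = 3.434e+07 mm = 3.434e+04 m.
Hardness H = 0.3033 GPa = 3.033e+08 Pa.
In SI base units, W = 49.15 N, H = 3.033e+08 Pa, K = 1.156e-05.
Volume removed: V = K·W·L/H = 1.156e-05 · 49.15 · 3.434e+04 / 3.033e+08 = 6.433e-08 m³.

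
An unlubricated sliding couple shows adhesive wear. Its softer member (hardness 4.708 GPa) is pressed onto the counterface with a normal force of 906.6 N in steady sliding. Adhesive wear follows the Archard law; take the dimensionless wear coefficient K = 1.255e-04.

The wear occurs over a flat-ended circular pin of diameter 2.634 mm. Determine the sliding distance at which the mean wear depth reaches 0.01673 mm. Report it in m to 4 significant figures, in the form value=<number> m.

Intermediate values are shown rounded — each operation keeps full float precision. Rounded just once: 4 significant figures.
Hardness H = 4.708 GPa = 4.708e+09 Pa.
Pin diameter d = 2.634 mm = 0.002634 m. Contact area A = π·d²/4 = π·(0.002634 m)²/4 = 5.449e-06 m².
Depth limit h_lim = 0.01673 mm = 1.673e-05 m.
In SI base units: W = 906.6 N, H = 4.708e+09 Pa, K = 1.255e-04.
At the depth limit, V_lim = h_lim·A = 1.673e-05 · 5.449e-06 = 9.116e-11 m³.
So the life L = V_lim·H/(K·W) = 9.116e-11 · 4.708e+09 / (1.255e-04 · 906.6) = 3.772 m.

value=3.772 m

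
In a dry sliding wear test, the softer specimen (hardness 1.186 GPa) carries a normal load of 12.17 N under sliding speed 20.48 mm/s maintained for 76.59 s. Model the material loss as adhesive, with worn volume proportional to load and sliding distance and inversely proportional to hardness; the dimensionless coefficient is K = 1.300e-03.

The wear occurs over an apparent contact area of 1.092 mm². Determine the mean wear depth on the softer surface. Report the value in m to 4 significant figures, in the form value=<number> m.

value=1.916e-05 m

Each operation holds exact precision, and the intermediates are displayed rounded, and rounded just once: four significant figures.
Convert: Sliding speed v = 20.48 mm/s = 0.02048 m/s. The distance L = v·t = 0.02048 m/s × 76.59 s = 1.569 m.
Convert: Hardness H = 1.186 GPa = 1.186e+09 Pa.
Convert: Contact area A = 1.092 mm² = 1.092e-06 m².
In SI base units: W = 12.17 N, H = 1.186e+09 Pa, K = 1.300e-03.
Archard relation: V = K·W·L/H = 1.300e-03 · 12.17 · 1.569 / 1.186e+09 = 2.092e-11 m³.
Average depth h = V/A = 2.092e-11 / 1.092e-06 = 1.916e-05 m.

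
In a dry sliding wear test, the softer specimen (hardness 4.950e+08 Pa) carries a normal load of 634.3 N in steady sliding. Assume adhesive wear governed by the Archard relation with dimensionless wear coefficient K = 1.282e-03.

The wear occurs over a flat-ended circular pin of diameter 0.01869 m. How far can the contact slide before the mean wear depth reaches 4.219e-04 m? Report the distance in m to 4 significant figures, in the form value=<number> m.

Every step holds full float precision; printed values are rounded; one last rounding: four significant figures.
Contact area A = π·d²/4 = π·(0.01869 m)²/4 = 2.744e-04 m².
Collected in SI base units: W = 634.3 N, H = 4.950e+08 Pa, K = 1.282e-03.
At the depth limit, V_lim = h_lim·A = 4.219e-04 · 2.744e-04 = 1.157e-07 m³.
Thus life L = V_lim·H/(K·W) = 1.157e-07 · 4.950e+08 / (1.282e-03 · 634.3) = 70.46 m.

value=70.46 m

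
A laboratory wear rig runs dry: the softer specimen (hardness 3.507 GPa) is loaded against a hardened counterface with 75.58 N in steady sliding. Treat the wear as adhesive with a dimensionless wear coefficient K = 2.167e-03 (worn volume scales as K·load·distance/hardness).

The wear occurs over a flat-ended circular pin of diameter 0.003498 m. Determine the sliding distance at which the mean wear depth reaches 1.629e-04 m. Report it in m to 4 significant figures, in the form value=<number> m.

value=33.52 m

All arithmetic carries full precision, and printed values are rounded, and rounded once at the end to 4 significant figures.
Convert: Hardness H = 3.507 GPa = 3.507e+09 Pa.
Convert: Contact area A = π·d²/4 = π·(0.003498 m)²/4 = 9.610e-06 m².
Restated in SI base units: W = 75.58 N, H = 3.507e+09 Pa, K = 2.167e-03.
Limit volume V_lim = h_lim·A = 1.629e-04 · 9.610e-06 = 1.565e-09 m³.
Thus life L = V_lim·H/(K·W) = 1.565e-09 · 3.507e+09 / (2.167e-03 · 75.58) = 33.52 m.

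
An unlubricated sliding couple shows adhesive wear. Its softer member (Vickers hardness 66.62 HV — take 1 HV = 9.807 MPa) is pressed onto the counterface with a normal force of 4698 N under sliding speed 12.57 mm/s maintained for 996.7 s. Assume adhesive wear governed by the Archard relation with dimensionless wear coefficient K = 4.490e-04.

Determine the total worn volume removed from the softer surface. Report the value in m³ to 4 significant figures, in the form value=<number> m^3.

value=4.045e-08 m^3

All working math maintains full float precision — intermediate values are displayed rounded; a single final rounding, at four significant digits.
Convert: Sliding speed v = 12.57 mm/s = 0.01257 m/s. Distance L = v·t = 0.01257 m/s × 996.7 s = 12.53 m.
Convert: Hardness H = 66.62 HV × 9.807 MPa/HV = 653.3 MPa = 6.533e+08 Pa.
In SI base units, W = 4698 N, H = 6.533e+08 Pa, K = 4.490e-04.
Volume removed: V = K·W·L/H = 4.490e-04 · 4698 · 12.53 / 6.533e+08 = 4.045e-08 m³.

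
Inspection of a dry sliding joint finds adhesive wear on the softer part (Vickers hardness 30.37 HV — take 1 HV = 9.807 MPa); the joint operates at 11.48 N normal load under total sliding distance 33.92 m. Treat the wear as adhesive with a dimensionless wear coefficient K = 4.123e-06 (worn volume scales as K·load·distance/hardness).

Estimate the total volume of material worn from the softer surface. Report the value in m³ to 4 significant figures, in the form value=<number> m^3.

All working math holds full float precision; the intermediates appear rounded. Rounded just once: 4 significant digits.
Hardness H = 30.37 HV × 9.807 MPa/HV = 297.8 MPa = 2.978e+08 Pa.
Expressed in SI base units: W = 11.48 N, H = 2.978e+08 Pa, K = 4.123e-06.
Archard relation: V = K·W·L/H = 4.123e-06 · 11.48 · 33.92 / 2.978e+08 = 5.391e-12 m³.

value=5.391e-12 m^3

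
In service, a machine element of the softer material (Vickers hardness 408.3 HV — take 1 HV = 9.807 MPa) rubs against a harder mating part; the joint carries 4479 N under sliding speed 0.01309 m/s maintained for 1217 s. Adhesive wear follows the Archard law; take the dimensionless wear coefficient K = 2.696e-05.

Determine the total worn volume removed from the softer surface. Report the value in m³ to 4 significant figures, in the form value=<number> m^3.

The computation maintains full float precision; intermediate values are shown rounded; a single final rounding: four significant digits.
Distance L = v·t = 0.01309 m/s × 1217 s = 15.93 m.
Hardness H = 408.3 HV × 9.807 MPa/HV = 4004 MPa = 4.004e+09 Pa.
In SI base units, W = 4479 N, H = 4.004e+09 Pa, K = 2.696e-05.
Wear volume V = K·W·L/H = 2.696e-05 · 4479 · 15.93 / 4.004e+09 = 4.804e-10 m³.

value=4.804e-10 m^3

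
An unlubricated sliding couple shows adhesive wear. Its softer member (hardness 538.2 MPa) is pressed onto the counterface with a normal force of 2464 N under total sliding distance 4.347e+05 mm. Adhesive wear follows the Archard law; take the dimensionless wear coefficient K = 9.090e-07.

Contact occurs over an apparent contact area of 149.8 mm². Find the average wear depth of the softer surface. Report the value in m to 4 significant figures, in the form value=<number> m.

Quoted intermediates are rounded; every step holds full precision — rounded just once to four significant digits.
The distance L = 4.347e+05 mm = 434.7 m.
Hardness H = 538.2 MPa = 5.382e+08 Pa.
Contact area A = 149.8 mm² = 1.498e-04 m².
SI base units throughout: W = 2464 N, H = 5.382e+08 Pa, K = 9.090e-07.
Volume removed: V = K·W·L/H = 9.090e-07 · 2464 · 434.7 / 5.382e+08 = 1.809e-09 m³.
Mean depth h = V/A = 1.809e-09 / 1.498e-04 = 1.208e-05 m.

value=1.208e-05 m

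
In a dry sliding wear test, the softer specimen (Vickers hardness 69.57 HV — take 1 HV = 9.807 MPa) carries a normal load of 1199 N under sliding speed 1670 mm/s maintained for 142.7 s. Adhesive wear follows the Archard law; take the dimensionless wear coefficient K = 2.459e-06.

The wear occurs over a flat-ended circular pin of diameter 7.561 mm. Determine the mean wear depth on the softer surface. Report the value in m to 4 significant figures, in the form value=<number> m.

value=2.294e-05 m

Intermediates are displayed rounded, and the computation runs at full precision. Rounded once at the end, at 4 significant figures.
Sliding speed v = 1670 mm/s = 1.670 m/s. Distance L = v·t = 1.670 m/s × 142.7 s = 238.3 m.
Hardness H = 69.57 HV × 9.807 MPa/HV = 682.3 MPa = 6.823e+08 Pa.
Pin diameter d = 7.561 mm = 0.007561 m. Contact area A = π·d²/4 = π·(0.007561 m)²/4 = 4.490e-05 m².
Collected in SI base units: W = 1199 N, H = 6.823e+08 Pa, K = 2.459e-06.
Apply Archard: V = K·W·L/H = 2.459e-06 · 1199 · 238.3 / 6.823e+08 = 1.030e-09 m³.
Wear depth h = V/A = 1.030e-09 / 4.490e-05 = 2.294e-05 m.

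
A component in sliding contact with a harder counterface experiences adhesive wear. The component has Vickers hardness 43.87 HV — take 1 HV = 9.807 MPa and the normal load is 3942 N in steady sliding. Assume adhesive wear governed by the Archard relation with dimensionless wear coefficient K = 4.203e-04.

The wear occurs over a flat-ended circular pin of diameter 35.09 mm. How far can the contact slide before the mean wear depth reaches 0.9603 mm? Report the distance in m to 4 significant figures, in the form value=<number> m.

Intermediate values are displayed rounded, and all working math runs at full float precision, and rounded once at the end: 4 significant digits.
Hardness H = 43.87 HV × 9.807 MPa/HV = 430.2 MPa = 4.302e+08 Pa.
Pin diameter d = 35.09 mm = 0.03509 m. Contact area A = π·d²/4 = π·(0.03509 m)²/4 = 9.671e-04 m².
Depth limit h_lim = 0.9603 mm = 9.603e-04 m.
SI base units throughout: W = 3942 N, H = 4.302e+08 Pa, K = 4.203e-04.
Volume at the limit: V_lim = h_lim·A = 9.603e-04 · 9.671e-04 = 9.287e-07 m³.
Life L = V_lim·H/(K·W) = 9.287e-07 · 4.302e+08 / (4.203e-04 · 3942) = 241.2 m.

value=241.2 m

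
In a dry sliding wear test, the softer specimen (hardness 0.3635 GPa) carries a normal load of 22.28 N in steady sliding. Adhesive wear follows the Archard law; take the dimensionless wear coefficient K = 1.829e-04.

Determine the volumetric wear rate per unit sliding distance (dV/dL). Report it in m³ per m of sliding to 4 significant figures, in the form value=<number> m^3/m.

The computation carries full precision. Intermediates are shown rounded — one final rounding: four significant digits.
Convert: Hardness H = 0.3635 GPa = 3.635e+08 Pa.
Working in SI base units: W = 22.28 N, H = 3.635e+08 Pa, K = 1.829e-04.
Volumetric rate dV/dL = K·W/H (no L dependence): 1.829e-04 · 22.28 / 3.635e+08 = 1.121e-11 m³/m.

value=1.121e-11 m^3/m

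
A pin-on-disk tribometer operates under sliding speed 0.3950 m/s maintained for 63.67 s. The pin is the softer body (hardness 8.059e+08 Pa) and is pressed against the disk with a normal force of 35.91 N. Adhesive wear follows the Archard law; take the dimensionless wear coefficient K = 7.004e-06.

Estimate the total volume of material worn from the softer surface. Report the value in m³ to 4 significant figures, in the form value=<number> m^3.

The intermediates are displayed rounded. All arithmetic holds full float precision — a lone final rounding to 4 significant digits.
Total distance L = v·t = 0.3950 m/s × 63.67 s = 25.15 m.
Restated in SI base units: W = 35.91 N, H = 8.059e+08 Pa, K = 7.004e-06.
The Archard volume V = K·W·L/H = 7.004e-06 · 35.91 · 25.15 / 8.059e+08 = 7.849e-12 m³.

value=7.849e-12 m^3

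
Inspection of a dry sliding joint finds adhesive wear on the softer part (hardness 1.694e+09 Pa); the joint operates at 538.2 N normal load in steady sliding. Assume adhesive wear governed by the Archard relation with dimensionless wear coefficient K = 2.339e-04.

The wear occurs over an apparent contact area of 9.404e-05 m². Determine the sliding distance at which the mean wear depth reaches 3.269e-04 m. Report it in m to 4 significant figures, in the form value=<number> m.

value=413.7 m

Intermediate values appear rounded; every step keeps full precision — one final rounding, at 4 significant figures.
Collected in SI base units: W = 538.2 N, H = 1.694e+09 Pa, K = 2.339e-04.
Limit volume V_lim = h_lim·A = 3.269e-04 · 9.404e-05 = 3.074e-08 m³.
So the life L = V_lim·H/(K·W) = 3.074e-08 · 1.694e+09 / (2.339e-04 · 538.2) = 413.7 m.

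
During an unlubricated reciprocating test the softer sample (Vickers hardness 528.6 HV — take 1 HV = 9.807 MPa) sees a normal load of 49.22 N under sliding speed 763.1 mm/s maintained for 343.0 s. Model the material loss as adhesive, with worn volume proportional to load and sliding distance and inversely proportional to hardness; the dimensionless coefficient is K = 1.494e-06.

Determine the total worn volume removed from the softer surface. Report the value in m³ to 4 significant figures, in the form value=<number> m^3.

All working math carries full float precision; the intermediates are printed rounded, and rounded just once to 4 significant digits.
Sliding speed v = 763.1 mm/s = 0.7631 m/s. The distance L = v·t = 0.7631 m/s × 343.0 s = 261.7 m.
Hardness H = 528.6 HV × 9.807 MPa/HV = 5184 MPa = 5.184e+09 Pa.
In SI base units, W = 49.22 N, H = 5.184e+09 Pa, K = 1.494e-06.
Archard volume V = K·W·L/H = 1.494e-06 · 49.22 · 261.7 / 5.184e+09 = 3.713e-12 m³.

value=3.713e-12 m^3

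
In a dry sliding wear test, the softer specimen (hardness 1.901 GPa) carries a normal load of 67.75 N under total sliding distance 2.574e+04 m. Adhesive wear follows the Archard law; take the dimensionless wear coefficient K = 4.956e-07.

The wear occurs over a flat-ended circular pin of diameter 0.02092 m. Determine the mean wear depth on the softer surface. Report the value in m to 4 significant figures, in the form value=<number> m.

The intermediates appear rounded — all working math carries full float precision, and a single final rounding to four significant figures.
Hardness H = 1.901 GPa = 1.901e+09 Pa.
Contact area A = π·d²/4 = π·(0.02092 m)²/4 = 3.437e-04 m².
Working in SI base units: W = 67.75 N, H = 1.901e+09 Pa, K = 4.956e-07.
Apply Archard: V = K·W·L/H = 4.956e-07 · 67.75 · 2.574e+04 / 1.901e+09 = 4.546e-10 m³.
Mean wear depth h = V/A = 4.546e-10 / 3.437e-04 = 1.323e-06 m.

value=1.323e-06 m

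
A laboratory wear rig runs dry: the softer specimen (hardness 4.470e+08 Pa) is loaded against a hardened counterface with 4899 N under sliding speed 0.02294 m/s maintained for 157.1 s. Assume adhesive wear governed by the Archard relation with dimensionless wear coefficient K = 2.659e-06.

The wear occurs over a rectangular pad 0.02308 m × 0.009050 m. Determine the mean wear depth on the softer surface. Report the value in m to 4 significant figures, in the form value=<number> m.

The computation maintains full precision, and intermediates are shown rounded, and one final rounding, at four significant digits.
Convert: Distance L = v·t = 0.02294 m/s × 157.1 s = 3.604 m.
Convert: Contact area A = 0.02308 m × 0.009050 m = 2.089e-04 m².
Working in SI base units: W = 4899 N, H = 4.470e+08 Pa, K = 2.659e-06.
Wear volume V = K·W·L/H = 2.659e-06 · 4899 · 3.604 / 4.470e+08 = 1.050e-10 m³.
Depth of wear h = V/A = 1.050e-10 / 2.089e-04 = 5.028e-07 m.

value=5.028e-07 m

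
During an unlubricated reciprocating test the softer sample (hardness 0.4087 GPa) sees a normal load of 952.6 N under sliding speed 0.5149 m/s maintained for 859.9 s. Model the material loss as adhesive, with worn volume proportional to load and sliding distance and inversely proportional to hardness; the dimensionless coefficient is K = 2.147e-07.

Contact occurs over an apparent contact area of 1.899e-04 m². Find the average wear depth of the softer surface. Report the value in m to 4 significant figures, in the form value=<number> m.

value=1.167e-06 m

Intermediates appear rounded; the algebra runs at full float precision. Rounded once at the end, at four significant digits.
Convert: Path length L = v·t = 0.5149 m/s × 859.9 s = 442.8 m.
Convert: Hardness H = 0.4087 GPa = 4.087e+08 Pa.
Restated in SI base units: W = 952.6 N, H = 4.087e+08 Pa, K = 2.147e-07.
Archard relation: V = K·W·L/H = 2.147e-07 · 952.6 · 442.8 / 4.087e+08 = 2.216e-10 m³.
Mean wear depth h = V/A = 2.216e-10 / 1.899e-04 = 1.167e-06 m.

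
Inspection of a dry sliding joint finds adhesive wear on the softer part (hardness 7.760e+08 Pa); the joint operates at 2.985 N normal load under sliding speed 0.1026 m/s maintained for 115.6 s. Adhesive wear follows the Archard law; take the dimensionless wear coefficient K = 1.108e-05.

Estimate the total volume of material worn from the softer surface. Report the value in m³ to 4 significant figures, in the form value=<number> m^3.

value=5.055e-13 m^3

The computation runs at full precision — intermediate values are shown rounded. Rounded once at the end, at four significant digits.
Convert: The distance L = v·t = 0.1026 m/s × 115.6 s = 11.86 m.
Collected in SI base units: W = 2.985 N, H = 7.760e+08 Pa, K = 1.108e-05.
By Archard's law, V = K·W·L/H = 1.108e-05 · 2.985 · 11.86 / 7.760e+08 = 5.055e-13 m³.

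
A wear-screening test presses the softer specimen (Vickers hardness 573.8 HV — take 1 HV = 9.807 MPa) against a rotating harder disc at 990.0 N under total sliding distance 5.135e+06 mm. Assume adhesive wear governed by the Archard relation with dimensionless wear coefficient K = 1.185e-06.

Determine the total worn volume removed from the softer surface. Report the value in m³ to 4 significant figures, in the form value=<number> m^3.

value=1.071e-09 m^3

Each operation runs at full float precision; the intermediates are printed rounded — a single final rounding: 4 significant figures.
Sliding distance L = 5.135e+06 mm = 5135 m.
Hardness H = 573.8 HV × 9.807 MPa/HV = 5627 MPa = 5.627e+09 Pa.
In SI base units: W = 990.0 N, H = 5.627e+09 Pa, K = 1.185e-06.
By Archard's law, V = K·W·L/H = 1.185e-06 · 990.0 · 5135 / 5.627e+09 = 1.071e-09 m³.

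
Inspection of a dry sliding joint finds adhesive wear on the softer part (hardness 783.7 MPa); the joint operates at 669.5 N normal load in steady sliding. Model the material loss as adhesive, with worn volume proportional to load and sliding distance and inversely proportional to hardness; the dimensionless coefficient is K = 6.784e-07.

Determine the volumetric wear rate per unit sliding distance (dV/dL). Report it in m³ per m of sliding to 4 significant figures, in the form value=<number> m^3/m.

Intermediate values are printed rounded — the algebra holds full precision; one final rounding to 4 significant figures.
Convert: Hardness H = 783.7 MPa = 7.837e+08 Pa.
Working in SI base units: W = 669.5 N, H = 7.837e+08 Pa, K = 6.784e-07.
Rate of wear dV/dL = K·W/H (independent of L): 6.784e-07 · 669.5 / 7.837e+08 = 5.795e-13 m³/m.

value=5.795e-13 m^3/m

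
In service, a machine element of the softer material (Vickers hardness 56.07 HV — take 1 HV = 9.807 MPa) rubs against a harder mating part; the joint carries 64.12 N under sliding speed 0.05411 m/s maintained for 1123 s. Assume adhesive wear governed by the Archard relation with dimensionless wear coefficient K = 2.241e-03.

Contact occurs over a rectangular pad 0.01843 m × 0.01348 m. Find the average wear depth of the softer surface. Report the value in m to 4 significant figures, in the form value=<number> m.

value=6.392e-05 m

The intermediates are displayed rounded — the algebra maintains full float precision — one last rounding to 4 significant digits.
Sliding distance L = v·t = 0.05411 m/s × 1123 s = 60.77 m.
Hardness H = 56.07 HV × 9.807 MPa/HV = 549.9 MPa = 5.499e+08 Pa.
Contact area A = 0.01843 m × 0.01348 m = 2.484e-04 m².
In SI base units, W = 64.12 N, H = 5.499e+08 Pa, K = 2.241e-03.
The Archard volume V = K·W·L/H = 2.241e-03 · 64.12 · 60.77 / 5.499e+08 = 1.588e-08 m³.
Mean wear depth h = V/A = 1.588e-08 / 2.484e-04 = 6.392e-05 m.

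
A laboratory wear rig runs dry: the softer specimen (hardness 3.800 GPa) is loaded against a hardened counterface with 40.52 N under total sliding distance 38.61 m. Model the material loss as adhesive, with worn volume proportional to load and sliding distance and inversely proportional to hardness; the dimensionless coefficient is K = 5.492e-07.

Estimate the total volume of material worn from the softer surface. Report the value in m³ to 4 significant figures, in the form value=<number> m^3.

value=2.261e-13 m^3

Intermediate values are shown rounded. The computation holds full precision; rounded just once, at 4 significant figures.
Convert: Hardness H = 3.800 GPa = 3.800e+09 Pa.
Restated in SI base units: W = 40.52 N, H = 3.800e+09 Pa, K = 5.492e-07.
Worn volume V = K·W·L/H = 5.492e-07 · 40.52 · 38.61 / 3.800e+09 = 2.261e-13 m³.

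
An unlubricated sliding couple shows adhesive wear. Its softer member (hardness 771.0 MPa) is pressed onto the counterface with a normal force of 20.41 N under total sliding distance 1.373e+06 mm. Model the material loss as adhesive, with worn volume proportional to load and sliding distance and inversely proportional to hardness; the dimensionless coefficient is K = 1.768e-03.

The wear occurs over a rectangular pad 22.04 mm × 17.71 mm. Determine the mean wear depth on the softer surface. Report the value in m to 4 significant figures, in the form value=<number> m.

Printed values are rounded, and all arithmetic holds full float precision; a lone final rounding to 4 significant digits.
Convert: Path length L = 1.373e+06 mm = 1373 m.
Convert: Hardness H = 771.0 MPa = 7.710e+08 Pa.
Convert: Pad sides 22.04 mm × 17.71 mm = 0.02204 m × 0.01771 m. Contact area A = 0.02204 m × 0.01771 m = 3.903e-04 m².
Working in SI base units: W = 20.41 N, H = 7.710e+08 Pa, K = 1.768e-03.
Archard volume V = K·W·L/H = 1.768e-03 · 20.41 · 1373 / 7.710e+08 = 6.426e-08 m³.
Mean depth h = V/A = 6.426e-08 / 3.903e-04 = 1.646e-04 m.

value=1.646e-04 m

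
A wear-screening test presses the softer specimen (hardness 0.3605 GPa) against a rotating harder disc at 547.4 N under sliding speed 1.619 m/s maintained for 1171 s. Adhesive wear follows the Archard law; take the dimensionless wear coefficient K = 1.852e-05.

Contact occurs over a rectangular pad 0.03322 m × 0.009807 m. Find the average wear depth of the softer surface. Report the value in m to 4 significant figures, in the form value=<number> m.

value=1.636e-04 m

All working math carries full precision. Intermediate values are shown rounded. Rounded just once, at 4 significant digits.
Convert: Total distance L = v·t = 1.619 m/s × 1171 s = 1896 m.
Convert: Hardness H = 0.3605 GPa = 3.605e+08 Pa.
Convert: Contact area A = 0.03322 m × 0.009807 m = 3.258e-04 m².
In SI base units, W = 547.4 N, H = 3.605e+08 Pa, K = 1.852e-05.
By Archard's law, V = K·W·L/H = 1.852e-05 · 547.4 · 1896 / 3.605e+08 = 5.331e-08 m³.
Mean depth h = V/A = 5.331e-08 / 3.258e-04 = 1.636e-04 m.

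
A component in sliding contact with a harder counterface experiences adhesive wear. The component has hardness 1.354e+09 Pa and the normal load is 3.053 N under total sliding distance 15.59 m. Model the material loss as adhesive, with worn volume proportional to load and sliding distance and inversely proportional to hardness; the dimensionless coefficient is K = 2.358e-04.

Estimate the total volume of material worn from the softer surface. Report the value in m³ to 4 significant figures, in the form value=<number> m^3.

value=8.289e-12 m^3

Every step holds full precision. Intermediates appear rounded. Rounded once at the end: 4 significant figures.
Collected in SI base units: W = 3.053 N, H = 1.354e+09 Pa, K = 2.358e-04.
By Archard's law, V = K·W·L/H = 2.358e-04 · 3.053 · 15.59 / 1.354e+09 = 8.289e-12 m³.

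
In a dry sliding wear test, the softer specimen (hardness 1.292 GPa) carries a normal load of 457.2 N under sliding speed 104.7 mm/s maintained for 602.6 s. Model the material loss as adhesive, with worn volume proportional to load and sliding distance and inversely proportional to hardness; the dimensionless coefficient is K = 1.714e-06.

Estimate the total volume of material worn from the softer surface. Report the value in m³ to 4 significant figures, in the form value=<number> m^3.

All arithmetic carries full float precision, and intermediate values are displayed rounded, and rounded just once to four significant digits.
Sliding speed v = 104.7 mm/s = 0.1047 m/s. Path length L = v·t = 0.1047 m/s × 602.6 s = 63.09 m.
Hardness H = 1.292 GPa = 1.292e+09 Pa.
Working in SI base units: W = 457.2 N, H = 1.292e+09 Pa, K = 1.714e-06.
By Archard's law, V = K·W·L/H = 1.714e-06 · 457.2 · 63.09 / 1.292e+09 = 3.827e-11 m³.

value=3.827e-11 m^3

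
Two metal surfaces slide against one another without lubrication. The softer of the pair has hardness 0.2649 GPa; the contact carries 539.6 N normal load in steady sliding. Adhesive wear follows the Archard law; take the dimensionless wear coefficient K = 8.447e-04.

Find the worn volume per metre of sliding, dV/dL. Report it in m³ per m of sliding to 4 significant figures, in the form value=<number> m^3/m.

All arithmetic carries full float precision; shown intermediates are rounded; one final rounding to 4 significant digits.
Convert: Hardness H = 0.2649 GPa = 2.649e+08 Pa.
Collected in SI base units: W = 539.6 N, H = 2.649e+08 Pa, K = 8.447e-04.
Sliding wear rate dV/dL = K·W/H: 8.447e-04 · 539.6 / 2.649e+08 = 1.721e-09 m³/m.

value=1.721e-09 m^3/m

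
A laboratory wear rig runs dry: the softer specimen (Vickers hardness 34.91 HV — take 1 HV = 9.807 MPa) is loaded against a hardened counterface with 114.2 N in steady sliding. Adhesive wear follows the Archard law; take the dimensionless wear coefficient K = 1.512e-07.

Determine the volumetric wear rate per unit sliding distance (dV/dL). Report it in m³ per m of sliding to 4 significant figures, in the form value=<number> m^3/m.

The intermediates are printed rounded — all working math holds full float precision; a lone final rounding: 4 significant figures.
Convert: Hardness H = 34.91 HV × 9.807 MPa/HV = 342.4 MPa = 3.424e+08 Pa.
Restated in SI base units: W = 114.2 N, H = 3.424e+08 Pa, K = 1.512e-07.
Sliding wear rate dV/dL = K·W/H, so: 1.512e-07 · 114.2 / 3.424e+08 = 5.043e-14 m³/m.

value=5.043e-14 m^3/m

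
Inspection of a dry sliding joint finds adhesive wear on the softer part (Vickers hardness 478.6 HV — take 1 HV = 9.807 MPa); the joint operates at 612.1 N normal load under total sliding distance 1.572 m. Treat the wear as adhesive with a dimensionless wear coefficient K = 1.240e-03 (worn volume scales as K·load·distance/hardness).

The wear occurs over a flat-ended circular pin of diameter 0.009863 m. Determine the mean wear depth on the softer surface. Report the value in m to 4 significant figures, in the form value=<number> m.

value=3.327e-06 m

Each operation keeps full float precision — quoted intermediates are rounded. Rounded just once, at 4 significant digits.
Hardness H = 478.6 HV × 9.807 MPa/HV = 4694 MPa = 4.694e+09 Pa.
Contact area A = π·d²/4 = π·(0.009863 m)²/4 = 7.640e-05 m².
In SI base units: W = 612.1 N, H = 4.694e+09 Pa, K = 1.240e-03.
By Archard's law, V = K·W·L/H = 1.240e-03 · 612.1 · 1.572 / 4.694e+09 = 2.542e-10 m³.
Depth h = V/A = 2.542e-10 / 7.640e-05 = 3.327e-06 m.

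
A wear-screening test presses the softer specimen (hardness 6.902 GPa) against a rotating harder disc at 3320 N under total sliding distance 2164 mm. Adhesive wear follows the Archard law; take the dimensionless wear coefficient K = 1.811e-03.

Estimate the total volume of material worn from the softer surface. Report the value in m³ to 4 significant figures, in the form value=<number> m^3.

All arithmetic maintains exact precision; intermediate values are shown rounded. Rounded once at the end to 4 significant figures.
Convert: Path length L = 2164 mm = 2.164 m.
Convert: Hardness H = 6.902 GPa = 6.902e+09 Pa.
Restated in SI base units: W = 3320 N, H = 6.902e+09 Pa, K = 1.811e-03.
Worn volume V = K·W·L/H = 1.811e-03 · 3320 · 2.164 / 6.902e+09 = 1.885e-09 m³.

value=1.885e-09 m^3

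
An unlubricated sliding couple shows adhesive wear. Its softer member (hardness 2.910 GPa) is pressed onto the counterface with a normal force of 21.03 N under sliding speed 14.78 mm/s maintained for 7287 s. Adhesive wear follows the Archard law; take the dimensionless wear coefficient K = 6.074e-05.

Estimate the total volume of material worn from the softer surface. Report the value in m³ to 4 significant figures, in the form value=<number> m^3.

All working math runs at exact precision. The intermediates are displayed rounded, and a lone final rounding to 4 significant figures.
Sliding speed v = 14.78 mm/s = 0.01478 m/s. Path length L = v·t = 0.01478 m/s × 7287 s = 107.7 m.
Hardness H = 2.910 GPa = 2.910e+09 Pa.
Collected in SI base units: W = 21.03 N, H = 2.910e+09 Pa, K = 6.074e-05.
Archard relation: V = K·W·L/H = 6.074e-05 · 21.03 · 107.7 / 2.910e+09 = 4.728e-11 m³.

value=4.728e-11 m^3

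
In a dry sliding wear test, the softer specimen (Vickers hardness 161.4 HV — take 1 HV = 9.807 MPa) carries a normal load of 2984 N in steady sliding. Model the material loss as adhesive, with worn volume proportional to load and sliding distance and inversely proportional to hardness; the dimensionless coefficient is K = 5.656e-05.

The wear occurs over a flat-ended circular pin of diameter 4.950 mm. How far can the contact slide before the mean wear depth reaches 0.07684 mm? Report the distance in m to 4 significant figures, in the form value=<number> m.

value=13.87 m

The computation keeps exact precision; displayed values are rounded, and rounded once at the end, at four significant figures.
Convert: Hardness H = 161.4 HV × 9.807 MPa/HV = 1583 MPa = 1.583e+09 Pa.
Convert: Pin diameter d = 4.950 mm = 0.004950 m. Contact area A = π·d²/4 = π·(0.004950 m)²/4 = 1.924e-05 m².
Convert: Depth limit h_lim = 0.07684 mm = 7.684e-05 m.
Collected in SI base units: W = 2984 N, H = 1.583e+09 Pa, K = 5.656e-05.
Volume at the limit: V_lim = h_lim·A = 7.684e-05 · 1.924e-05 = 1.479e-09 m³.
Thus life L = V_lim·H/(K·W) = 1.479e-09 · 1.583e+09 / (5.656e-05 · 2984) = 13.87 m.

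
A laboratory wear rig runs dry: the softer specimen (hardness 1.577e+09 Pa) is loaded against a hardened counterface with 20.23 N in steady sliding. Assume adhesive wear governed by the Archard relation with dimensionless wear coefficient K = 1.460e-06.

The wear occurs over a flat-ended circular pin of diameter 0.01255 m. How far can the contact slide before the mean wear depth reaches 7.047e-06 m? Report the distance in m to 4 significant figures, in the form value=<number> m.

value=4.654e+04 m

The intermediates are shown rounded — all arithmetic maintains full float precision; one last rounding to four significant digits.
Convert: Contact area A = π·d²/4 = π·(0.01255 m)²/4 = 1.237e-04 m².
Collected in SI base units: W = 20.23 N, H = 1.577e+09 Pa, K = 1.460e-06.
Wearable volume V_lim = h_lim·A = 7.047e-06 · 1.237e-04 = 8.717e-10 m³.
Sliding life L = V_lim·H/(K·W) = 8.717e-10 · 1.577e+09 / (1.460e-06 · 20.23) = 4.654e+04 m.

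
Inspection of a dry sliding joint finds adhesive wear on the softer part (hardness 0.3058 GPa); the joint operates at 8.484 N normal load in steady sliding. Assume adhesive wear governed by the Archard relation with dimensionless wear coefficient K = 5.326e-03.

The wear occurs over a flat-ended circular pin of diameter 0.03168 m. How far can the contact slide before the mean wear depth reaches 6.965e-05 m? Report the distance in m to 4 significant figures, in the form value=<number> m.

value=371.5 m

The computation keeps full precision. Intermediates appear rounded, and rounded once at the end to 4 significant figures.
Convert: Hardness H = 0.3058 GPa = 3.058e+08 Pa.
Convert: Contact area A = π·d²/4 = π·(0.03168 m)²/4 = 7.882e-04 m².
Collected in SI base units: W = 8.484 N, H = 3.058e+08 Pa, K = 5.326e-03.
At the depth limit, V_lim = h_lim·A = 6.965e-05 · 7.882e-04 = 5.490e-08 m³.
Life L = V_lim·H/(K·W) = 5.490e-08 · 3.058e+08 / (5.326e-03 · 8.484) = 371.5 m.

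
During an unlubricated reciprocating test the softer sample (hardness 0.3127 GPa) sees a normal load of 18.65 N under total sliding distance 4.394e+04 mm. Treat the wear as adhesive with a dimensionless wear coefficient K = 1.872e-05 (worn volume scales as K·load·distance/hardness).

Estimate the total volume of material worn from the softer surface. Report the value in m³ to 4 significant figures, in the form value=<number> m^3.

value=4.906e-11 m^3

All arithmetic holds exact precision, and intermediates are shown rounded; a single final rounding: four significant figures.
Total distance L = 4.394e+04 mm = 43.94 m.
Hardness H = 0.3127 GPa = 3.127e+08 Pa.
In SI base units: W = 18.65 N, H = 3.127e+08 Pa, K = 1.872e-05.
Volume removed: V = K·W·L/H = 1.872e-05 · 18.65 · 43.94 / 3.127e+08 = 4.906e-11 m³.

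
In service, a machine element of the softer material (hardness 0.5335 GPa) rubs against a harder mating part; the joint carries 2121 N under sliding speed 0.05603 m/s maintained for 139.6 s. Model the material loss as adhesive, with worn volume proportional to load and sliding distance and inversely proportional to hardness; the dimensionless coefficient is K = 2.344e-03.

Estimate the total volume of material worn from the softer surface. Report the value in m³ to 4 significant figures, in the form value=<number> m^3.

The intermediates are displayed rounded, and each operation carries full precision — a lone final rounding: 4 significant digits.
Path length L = v·t = 0.05603 m/s × 139.6 s = 7.822 m.
Hardness H = 0.5335 GPa = 5.335e+08 Pa.
Restated in SI base units: W = 2121 N, H = 5.335e+08 Pa, K = 2.344e-03.
Wear volume V = K·W·L/H = 2.344e-03 · 2121 · 7.822 / 5.335e+08 = 7.289e-08 m³.

value=7.289e-08 m^3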